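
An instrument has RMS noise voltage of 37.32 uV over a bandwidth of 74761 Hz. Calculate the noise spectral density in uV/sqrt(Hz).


Noise spectral density = Vrms / sqrt(BW).
NSD = 37.32 / sqrt(74761)
NSD = 37.32 / 273.4246
NSD = 0.1365 uV/sqrt(Hz)

0.1365 uV/sqrt(Hz)


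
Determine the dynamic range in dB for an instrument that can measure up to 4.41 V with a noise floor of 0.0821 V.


Dynamic range = 20 * log10(Vmax / Vnoise).
DR = 20 * log10(4.41 / 0.0821)
DR = 20 * log10(53.71)
DR = 34.6 dB

34.6 dB


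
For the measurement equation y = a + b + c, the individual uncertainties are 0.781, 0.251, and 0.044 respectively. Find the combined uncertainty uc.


For a sum of independent quantities, uc = sqrt(u1^2 + u2^2 + u3^2).
uc = sqrt(0.781^2 + 0.251^2 + 0.044^2)
uc = sqrt(0.609961 + 0.063001 + 0.001936)
uc = 0.8215

0.8215


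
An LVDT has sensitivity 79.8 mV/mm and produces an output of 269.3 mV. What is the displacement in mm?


Displacement = Vout / sensitivity.
d = 269.3 / 79.8
d = 3.375 mm

3.375 mm


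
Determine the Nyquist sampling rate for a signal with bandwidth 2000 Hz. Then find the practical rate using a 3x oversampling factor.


By Nyquist theorem, fs_min = 2 * fmax.
fs_min = 2 * 2000 = 4000 Hz
Practical rate = 3 * fs_min = 3 * 4000 = 12000 Hz

fs_min = 4000 Hz, fs_practical = 12000 Hz


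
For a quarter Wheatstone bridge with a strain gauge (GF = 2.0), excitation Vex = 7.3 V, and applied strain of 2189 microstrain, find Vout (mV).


Quarter bridge output: Vout = (GF * epsilon * Vex) / 4.
Vout = (2.0 * 2189e-6 * 7.3) / 4
Vout = 0.0319594 / 4 V
Vout = 0.00798985 V = 7.9898 mV

7.9898 mV


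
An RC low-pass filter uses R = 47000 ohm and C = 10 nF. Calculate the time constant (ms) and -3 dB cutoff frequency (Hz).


Time constant: tau = R * C.
tau = 47000 * 1.00e-08 = 0.00047 s
tau = 0.47 ms
Cutoff frequency: fc = 1 / (2*pi*R*C).
fc = 1 / (2*pi*0.00047) = 338.63 Hz

tau = 0.47 ms, fc = 338.63 Hz


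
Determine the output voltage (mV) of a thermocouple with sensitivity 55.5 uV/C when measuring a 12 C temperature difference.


The thermocouple output V = sensitivity * dT.
V = 55.5 uV/C * 12 C
V = 666.0 uV
V = 0.666 mV

0.666 mV


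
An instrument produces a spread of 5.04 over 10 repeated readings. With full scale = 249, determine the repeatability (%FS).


Repeatability = (spread / full scale) * 100%.
R = (5.04 / 249) * 100
R = 2.024 %FS

2.024 %FS


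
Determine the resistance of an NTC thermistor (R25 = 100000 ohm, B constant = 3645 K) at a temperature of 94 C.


NTC thermistor equation: Rt = R25 * exp(B * (1/T - 1/T25)).
T in Kelvin: 367.15 K, T25 = 298.15 K
1/T - 1/T25 = 1/367.15 - 1/298.15 = -0.00063033
B * (1/T - 1/T25) = 3645 * -0.00063033 = -2.2976
Rt = 100000 * exp(-2.2976) = 10050.3 ohm

10050.3 ohm


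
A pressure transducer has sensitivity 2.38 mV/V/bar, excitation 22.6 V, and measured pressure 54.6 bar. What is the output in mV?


Output = sensitivity * Vex * P.
Vout = 2.38 * 22.6 * 54.6
Vout = 53.788 * 54.6
Vout = 2936.82 mV

2936.82 mV


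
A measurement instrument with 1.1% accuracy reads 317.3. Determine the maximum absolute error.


Absolute error = (accuracy% / 100) * reading.
Error = (1.1 / 100) * 317.3
Error = 0.011 * 317.3
Error = 3.4903

3.4903


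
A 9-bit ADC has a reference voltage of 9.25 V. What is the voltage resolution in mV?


The resolution (LSB) of an ADC is Vref / 2^n.
LSB = 9.25 / 2^9
LSB = 9.25 / 512
LSB = 0.01806641 V = 18.06640625 mV

18.06640625 mV


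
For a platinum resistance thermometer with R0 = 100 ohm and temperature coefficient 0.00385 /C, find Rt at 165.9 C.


The RTD equation: Rt = R0 * (1 + alpha * T).
Rt = 100 * (1 + 0.00385 * 165.9)
Rt = 100 * (1 + 0.638715)
Rt = 100 * 1.638715
Rt = 163.871 ohm

163.871 ohm


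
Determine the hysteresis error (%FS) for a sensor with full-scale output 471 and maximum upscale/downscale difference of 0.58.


Hysteresis = (max difference / full scale) * 100%.
H = (0.58 / 471) * 100
H = 0.123 %FS

0.123 %FS


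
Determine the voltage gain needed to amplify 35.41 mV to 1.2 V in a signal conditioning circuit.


Gain = Vout / Vin (converting to same units).
G = 1.2 V / 35.41 mV
G = 1200.0 mV / 35.41 mV
G = 33.89

33.89


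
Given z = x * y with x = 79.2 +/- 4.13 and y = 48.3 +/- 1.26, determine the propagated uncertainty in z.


For a product z = x*y, the relative uncertainty is:
uz/z = sqrt((ux/x)^2 + (uy/y)^2)
Relative uncertainties: ux/x = 4.13/79.2 = 0.052146
uy/y = 1.26/48.3 = 0.026087
z = 79.2 * 48.3 = 3825.4
uz = 3825.4 * sqrt(0.052146^2 + 0.026087^2) = 223.048

223.048


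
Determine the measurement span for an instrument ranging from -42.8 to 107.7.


Span = upper range - lower range.
Span = 107.7 - (-42.8)
Span = 150.5

150.5


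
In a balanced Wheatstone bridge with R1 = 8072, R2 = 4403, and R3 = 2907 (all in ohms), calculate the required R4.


At balance: R1*R4 = R2*R3, so R4 = R2*R3/R1.
R4 = 4403 * 2907 / 8072
R4 = 12799521 / 8072
R4 = 1585.67 ohm

1585.67 ohm


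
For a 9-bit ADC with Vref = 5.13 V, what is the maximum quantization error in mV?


The maximum quantization error is +/- LSB/2.
LSB = Vref / 2^n = 5.13 / 512 = 0.01001953 V
Max error = LSB / 2 = 0.01001953 / 2 = 0.00500977 V
Max error = 5.0098 mV

5.0098 mV


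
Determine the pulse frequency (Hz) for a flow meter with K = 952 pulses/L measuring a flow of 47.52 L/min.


Frequency = K * Q / 60 (converting L/min to L/s).
f = 952 * 47.52 / 60
f = 45239.04 / 60
f = 753.98 Hz

753.98 Hz


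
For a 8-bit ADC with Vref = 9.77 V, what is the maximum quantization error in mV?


The maximum quantization error is +/- LSB/2.
LSB = Vref / 2^n = 9.77 / 256 = 0.03816406 V
Max error = LSB / 2 = 0.03816406 / 2 = 0.01908203 V
Max error = 19.082 mV

19.082 mV


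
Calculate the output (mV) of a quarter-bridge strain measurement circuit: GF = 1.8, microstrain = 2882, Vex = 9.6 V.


Quarter bridge output: Vout = (GF * epsilon * Vex) / 4.
Vout = (1.8 * 2882e-6 * 9.6) / 4
Vout = 0.04980096 / 4 V
Vout = 0.01245024 V = 12.4502 mV

12.4502 mV


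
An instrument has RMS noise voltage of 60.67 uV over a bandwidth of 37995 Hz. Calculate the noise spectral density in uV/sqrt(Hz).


Noise spectral density = Vrms / sqrt(BW).
NSD = 60.67 / sqrt(37995)
NSD = 60.67 / 194.9231
NSD = 0.3113 uV/sqrt(Hz)

0.3113 uV/sqrt(Hz)


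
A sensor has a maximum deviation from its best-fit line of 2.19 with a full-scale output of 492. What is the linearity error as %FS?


Linearity error = (max deviation / full scale) * 100%.
Linearity = (2.19 / 492) * 100
Linearity = 0.445 %FS

0.445 %FS


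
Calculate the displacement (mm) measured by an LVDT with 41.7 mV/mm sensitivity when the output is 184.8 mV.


Displacement = Vout / sensitivity.
d = 184.8 / 41.7
d = 4.432 mm

4.432 mm


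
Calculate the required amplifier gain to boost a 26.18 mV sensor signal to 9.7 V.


Gain = Vout / Vin (converting to same units).
G = 9.7 V / 26.18 mV
G = 9700.0 mV / 26.18 mV
G = 370.51

370.51


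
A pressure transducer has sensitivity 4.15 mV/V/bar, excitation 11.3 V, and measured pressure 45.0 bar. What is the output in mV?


Output = sensitivity * Vex * P.
Vout = 4.15 * 11.3 * 45.0
Vout = 46.895 * 45.0
Vout = 2110.28 mV

2110.28 mV


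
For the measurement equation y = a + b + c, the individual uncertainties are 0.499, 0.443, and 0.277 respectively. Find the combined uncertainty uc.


For a sum of independent quantities, uc = sqrt(u1^2 + u2^2 + u3^2).
uc = sqrt(0.499^2 + 0.443^2 + 0.277^2)
uc = sqrt(0.249001 + 0.196249 + 0.076729)
uc = 0.7225

0.7225


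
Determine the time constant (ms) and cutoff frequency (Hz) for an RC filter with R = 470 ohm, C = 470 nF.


Time constant: tau = R * C.
tau = 470 * 4.70e-07 = 0.0002209 s
tau = 0.2209 ms
Cutoff frequency: fc = 1 / (2*pi*R*C).
fc = 1 / (2*pi*0.0002209) = 720.48 Hz

tau = 0.2209 ms, fc = 720.48 Hz


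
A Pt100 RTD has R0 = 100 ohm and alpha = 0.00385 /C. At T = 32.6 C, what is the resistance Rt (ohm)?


The RTD equation: Rt = R0 * (1 + alpha * T).
Rt = 100 * (1 + 0.00385 * 32.6)
Rt = 100 * (1 + 0.12551)
Rt = 100 * 1.12551
Rt = 112.551 ohm

112.551 ohm


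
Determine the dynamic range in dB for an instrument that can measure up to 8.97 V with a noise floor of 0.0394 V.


Dynamic range = 20 * log10(Vmax / Vnoise).
DR = 20 * log10(8.97 / 0.0394)
DR = 20 * log10(227.66)
DR = 47.15 dB

47.15 dB


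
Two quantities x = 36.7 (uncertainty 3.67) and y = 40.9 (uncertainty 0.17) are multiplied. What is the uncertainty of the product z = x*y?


For a product z = x*y, the relative uncertainty is:
uz/z = sqrt((ux/x)^2 + (uy/y)^2)
Relative uncertainties: ux/x = 3.67/36.7 = 0.1
uy/y = 0.17/40.9 = 0.004156
z = 36.7 * 40.9 = 1501.0
uz = 1501.0 * sqrt(0.1^2 + 0.004156^2) = 150.233

150.233


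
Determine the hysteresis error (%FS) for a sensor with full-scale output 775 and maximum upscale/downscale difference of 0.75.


Hysteresis = (max difference / full scale) * 100%.
H = (0.75 / 775) * 100
H = 0.097 %FS

0.097 %FS


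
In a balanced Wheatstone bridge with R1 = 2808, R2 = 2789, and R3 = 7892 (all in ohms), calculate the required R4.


At balance: R1*R4 = R2*R3, so R4 = R2*R3/R1.
R4 = 2789 * 7892 / 2808
R4 = 22010788 / 2808
R4 = 7838.6 ohm

7838.6 ohm


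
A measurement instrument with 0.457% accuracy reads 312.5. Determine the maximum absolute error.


Absolute error = (accuracy% / 100) * reading.
Error = (0.457 / 100) * 312.5
Error = 0.00457 * 312.5
Error = 1.4281

1.4281


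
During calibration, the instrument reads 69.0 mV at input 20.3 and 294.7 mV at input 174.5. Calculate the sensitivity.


Sensitivity = (y2 - y1) / (x2 - x1).
S = (294.7 - 69.0) / (174.5 - 20.3)
S = 225.7 / 154.2
S = 1.4637 mV/unit

1.4637 mV/unit


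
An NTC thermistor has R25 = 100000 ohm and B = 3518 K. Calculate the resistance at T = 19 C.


NTC thermistor equation: Rt = R25 * exp(B * (1/T - 1/T25)).
T in Kelvin: 292.15 K, T25 = 298.15 K
1/T - 1/T25 = 1/292.15 - 1/298.15 = 6.888e-05
B * (1/T - 1/T25) = 3518 * 6.888e-05 = 0.2423
Rt = 100000 * exp(0.2423) = 127421.4 ohm

127421.4 ohm


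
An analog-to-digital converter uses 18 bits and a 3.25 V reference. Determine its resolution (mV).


The resolution (LSB) of an ADC is Vref / 2^n.
LSB = 3.25 / 2^18
LSB = 3.25 / 262144
LSB = 1.24e-05 V = 0.01239777 mV

0.01239777 mV


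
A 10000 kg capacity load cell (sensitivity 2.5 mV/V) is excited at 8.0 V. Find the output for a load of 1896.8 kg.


Vout = rated_output * Vex * (load / capacity).
Vout = 2.5 * 8.0 * (1896.8 / 10000)
Vout = 2.5 * 8.0 * 0.18968
Vout = 3.794 mV

3.794 mV


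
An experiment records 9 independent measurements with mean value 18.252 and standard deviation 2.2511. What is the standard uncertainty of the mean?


The standard uncertainty for Type A evaluation is u = s / sqrt(n).
u = 2.2511 / sqrt(9)
u = 2.2511 / 3.0
u = 0.7504

0.7504


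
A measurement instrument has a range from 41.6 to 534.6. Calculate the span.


Span = upper range - lower range.
Span = 534.6 - (41.6)
Span = 493.0

493.0


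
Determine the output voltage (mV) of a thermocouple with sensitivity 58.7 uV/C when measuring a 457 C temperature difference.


The thermocouple output V = sensitivity * dT.
V = 58.7 uV/C * 457 C
V = 26825.9 uV
V = 26.826 mV

26.826 mV


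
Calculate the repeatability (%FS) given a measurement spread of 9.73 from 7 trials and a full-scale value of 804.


Repeatability = (spread / full scale) * 100%.
R = (9.73 / 804) * 100
R = 1.21 %FS

1.21 %FS


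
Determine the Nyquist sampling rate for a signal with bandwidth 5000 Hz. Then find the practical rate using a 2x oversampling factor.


By Nyquist theorem, fs_min = 2 * fmax.
fs_min = 2 * 5000 = 10000 Hz
Practical rate = 2 * fs_min = 2 * 10000 = 20000 Hz

fs_min = 10000 Hz, fs_practical = 20000 Hz


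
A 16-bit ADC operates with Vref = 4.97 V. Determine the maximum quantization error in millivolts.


The maximum quantization error is +/- LSB/2.
LSB = Vref / 2^n = 4.97 / 65536 = 7.584e-05 V
Max error = LSB / 2 = 7.584e-05 / 2 = 3.792e-05 V
Max error = 0.0379 mV

0.0379 mV


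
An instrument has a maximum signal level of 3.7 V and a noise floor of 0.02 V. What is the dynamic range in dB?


Dynamic range = 20 * log10(Vmax / Vnoise).
DR = 20 * log10(3.7 / 0.02)
DR = 20 * log10(185.0)
DR = 45.34 dB

45.34 dB


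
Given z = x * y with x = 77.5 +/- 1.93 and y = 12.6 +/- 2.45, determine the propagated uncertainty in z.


For a product z = x*y, the relative uncertainty is:
uz/z = sqrt((ux/x)^2 + (uy/y)^2)
Relative uncertainties: ux/x = 1.93/77.5 = 0.024903
uy/y = 2.45/12.6 = 0.194444
z = 77.5 * 12.6 = 976.5
uz = 976.5 * sqrt(0.024903^2 + 0.194444^2) = 191.426

191.426


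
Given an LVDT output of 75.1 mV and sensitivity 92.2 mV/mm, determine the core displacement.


Displacement = Vout / sensitivity.
d = 75.1 / 92.2
d = 0.815 mm

0.815 mm


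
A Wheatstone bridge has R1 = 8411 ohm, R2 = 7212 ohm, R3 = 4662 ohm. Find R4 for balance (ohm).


At balance: R1*R4 = R2*R3, so R4 = R2*R3/R1.
R4 = 7212 * 4662 / 8411
R4 = 33622344 / 8411
R4 = 3997.43 ohm

3997.43 ohm


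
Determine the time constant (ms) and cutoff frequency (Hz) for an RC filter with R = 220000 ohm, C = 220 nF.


Time constant: tau = R * C.
tau = 220000 * 2.20e-07 = 0.0484 s
tau = 48.4 ms
Cutoff frequency: fc = 1 / (2*pi*R*C).
fc = 1 / (2*pi*0.0484) = 3.29 Hz

tau = 48.4 ms, fc = 3.29 Hz


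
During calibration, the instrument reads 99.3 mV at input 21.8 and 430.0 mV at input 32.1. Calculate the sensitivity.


Sensitivity = (y2 - y1) / (x2 - x1).
S = (430.0 - 99.3) / (32.1 - 21.8)
S = 330.7 / 10.3
S = 32.1068 mV/unit

32.1068 mV/unit


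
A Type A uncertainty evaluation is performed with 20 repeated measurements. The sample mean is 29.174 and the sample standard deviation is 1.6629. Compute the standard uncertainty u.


The standard uncertainty for Type A evaluation is u = s / sqrt(n).
u = 1.6629 / sqrt(20)
u = 1.6629 / 4.4721
u = 0.3718

0.3718


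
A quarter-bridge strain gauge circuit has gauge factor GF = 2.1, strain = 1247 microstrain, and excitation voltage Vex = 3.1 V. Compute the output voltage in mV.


Quarter bridge output: Vout = (GF * epsilon * Vex) / 4.
Vout = (2.1 * 1247e-6 * 3.1) / 4
Vout = 0.00811797 / 4 V
Vout = 0.00202949 V = 2.0295 mV

2.0295 mV


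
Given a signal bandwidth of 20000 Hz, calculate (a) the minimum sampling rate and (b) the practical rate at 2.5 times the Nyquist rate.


By Nyquist theorem, fs_min = 2 * fmax.
fs_min = 2 * 20000 = 40000 Hz
Practical rate = 2.5 * fs_min = 2.5 * 40000 = 100000 Hz

fs_min = 40000 Hz, fs_practical = 100000 Hz


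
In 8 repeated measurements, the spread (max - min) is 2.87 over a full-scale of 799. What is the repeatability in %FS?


Repeatability = (spread / full scale) * 100%.
R = (2.87 / 799) * 100
R = 0.359 %FS

0.359 %FS


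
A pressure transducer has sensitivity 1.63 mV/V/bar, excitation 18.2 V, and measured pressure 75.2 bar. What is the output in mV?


Output = sensitivity * Vex * P.
Vout = 1.63 * 18.2 * 75.2
Vout = 29.666 * 75.2
Vout = 2230.88 mV

2230.88 mV


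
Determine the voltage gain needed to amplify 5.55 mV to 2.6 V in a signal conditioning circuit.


Gain = Vout / Vin (converting to same units).
G = 2.6 V / 5.55 mV
G = 2600.0 mV / 5.55 mV
G = 468.47

468.47


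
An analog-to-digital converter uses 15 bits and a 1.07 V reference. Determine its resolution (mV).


The resolution (LSB) of an ADC is Vref / 2^n.
LSB = 1.07 / 2^15
LSB = 1.07 / 32768
LSB = 3.265e-05 V = 0.03265381 mV

0.03265381 mV


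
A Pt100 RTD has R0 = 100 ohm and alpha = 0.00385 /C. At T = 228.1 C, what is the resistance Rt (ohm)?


The RTD equation: Rt = R0 * (1 + alpha * T).
Rt = 100 * (1 + 0.00385 * 228.1)
Rt = 100 * (1 + 0.878185)
Rt = 100 * 1.878185
Rt = 187.819 ohm

187.819 ohm


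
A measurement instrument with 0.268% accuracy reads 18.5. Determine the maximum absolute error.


Absolute error = (accuracy% / 100) * reading.
Error = (0.268 / 100) * 18.5
Error = 0.00268 * 18.5
Error = 0.0496

0.0496


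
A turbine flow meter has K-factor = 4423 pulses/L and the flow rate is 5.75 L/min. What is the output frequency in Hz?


Frequency = K * Q / 60 (converting L/min to L/s).
f = 4423 * 5.75 / 60
f = 25432.25 / 60
f = 423.87 Hz

423.87 Hz


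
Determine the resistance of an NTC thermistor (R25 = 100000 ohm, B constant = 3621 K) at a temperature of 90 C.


NTC thermistor equation: Rt = R25 * exp(B * (1/T - 1/T25)).
T in Kelvin: 363.15 K, T25 = 298.15 K
1/T - 1/T25 = 1/363.15 - 1/298.15 = -0.00060033
B * (1/T - 1/T25) = 3621 * -0.00060033 = -2.1738
Rt = 100000 * exp(-2.1738) = 11374.4 ohm

11374.4 ohm


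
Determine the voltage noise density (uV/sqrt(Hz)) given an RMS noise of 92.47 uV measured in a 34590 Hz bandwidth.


Noise spectral density = Vrms / sqrt(BW).
NSD = 92.47 / sqrt(34590)
NSD = 92.47 / 185.9839
NSD = 0.4972 uV/sqrt(Hz)

0.4972 uV/sqrt(Hz)


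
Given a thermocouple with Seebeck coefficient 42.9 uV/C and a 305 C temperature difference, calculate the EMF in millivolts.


The thermocouple output V = sensitivity * dT.
V = 42.9 uV/C * 305 C
V = 13084.5 uV
V = 13.085 mV

13.085 mV


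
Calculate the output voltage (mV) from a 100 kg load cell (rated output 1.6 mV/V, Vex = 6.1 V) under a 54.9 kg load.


Vout = rated_output * Vex * (load / capacity).
Vout = 1.6 * 6.1 * (54.9 / 100)
Vout = 1.6 * 6.1 * 0.549
Vout = 5.358 mV

5.358 mV


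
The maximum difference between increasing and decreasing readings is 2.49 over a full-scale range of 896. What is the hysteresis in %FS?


Hysteresis = (max difference / full scale) * 100%.
H = (2.49 / 896) * 100
H = 0.278 %FS

0.278 %FS


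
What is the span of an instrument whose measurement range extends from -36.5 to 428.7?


Span = upper range - lower range.
Span = 428.7 - (-36.5)
Span = 465.2

465.2


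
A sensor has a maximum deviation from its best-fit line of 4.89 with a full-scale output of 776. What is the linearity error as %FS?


Linearity error = (max deviation / full scale) * 100%.
Linearity = (4.89 / 776) * 100
Linearity = 0.63 %FS

0.63 %FS


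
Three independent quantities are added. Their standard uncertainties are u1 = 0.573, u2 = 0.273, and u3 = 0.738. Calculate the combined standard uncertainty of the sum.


For a sum of independent quantities, uc = sqrt(u1^2 + u2^2 + u3^2).
uc = sqrt(0.573^2 + 0.273^2 + 0.738^2)
uc = sqrt(0.328329 + 0.074529 + 0.544644)
uc = 0.9734

0.9734


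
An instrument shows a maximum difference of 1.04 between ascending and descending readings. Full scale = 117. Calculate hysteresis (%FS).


Hysteresis = (max difference / full scale) * 100%.
H = (1.04 / 117) * 100
H = 0.889 %FS

0.889 %FS


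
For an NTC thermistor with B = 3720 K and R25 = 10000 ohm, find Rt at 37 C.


NTC thermistor equation: Rt = R25 * exp(B * (1/T - 1/T25)).
T in Kelvin: 310.15 K, T25 = 298.15 K
1/T - 1/T25 = 1/310.15 - 1/298.15 = -0.00012977
B * (1/T - 1/T25) = 3720 * -0.00012977 = -0.4827
Rt = 10000 * exp(-0.4827) = 6170.9 ohm

6170.9 ohm


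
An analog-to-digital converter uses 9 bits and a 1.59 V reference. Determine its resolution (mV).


The resolution (LSB) of an ADC is Vref / 2^n.
LSB = 1.59 / 2^9
LSB = 1.59 / 512
LSB = 0.00310547 V = 3.10546875 mV

3.10546875 mV


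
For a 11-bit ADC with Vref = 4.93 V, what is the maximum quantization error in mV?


The maximum quantization error is +/- LSB/2.
LSB = Vref / 2^n = 4.93 / 2048 = 0.00240723 V
Max error = LSB / 2 = 0.00240723 / 2 = 0.00120361 V
Max error = 1.2036 mV

1.2036 mV


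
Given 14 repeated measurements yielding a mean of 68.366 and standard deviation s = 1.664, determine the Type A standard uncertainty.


The standard uncertainty for Type A evaluation is u = s / sqrt(n).
u = 1.664 / sqrt(14)
u = 1.664 / 3.7417
u = 0.4447

0.4447


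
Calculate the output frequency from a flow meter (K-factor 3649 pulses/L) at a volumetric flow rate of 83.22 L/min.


Frequency = K * Q / 60 (converting L/min to L/s).
f = 3649 * 83.22 / 60
f = 303669.78 / 60
f = 5061.16 Hz

5061.16 Hz


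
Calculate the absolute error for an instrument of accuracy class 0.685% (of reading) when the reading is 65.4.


Absolute error = (accuracy% / 100) * reading.
Error = (0.685 / 100) * 65.4
Error = 0.00685 * 65.4
Error = 0.448

0.448


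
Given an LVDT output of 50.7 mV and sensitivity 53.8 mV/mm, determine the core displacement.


Displacement = Vout / sensitivity.
d = 50.7 / 53.8
d = 0.942 mm

0.942 mm


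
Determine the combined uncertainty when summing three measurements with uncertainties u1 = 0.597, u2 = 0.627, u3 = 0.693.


For a sum of independent quantities, uc = sqrt(u1^2 + u2^2 + u3^2).
uc = sqrt(0.597^2 + 0.627^2 + 0.693^2)
uc = sqrt(0.356409 + 0.393129 + 0.480249)
uc = 1.109

1.109


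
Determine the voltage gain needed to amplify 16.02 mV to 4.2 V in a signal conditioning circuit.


Gain = Vout / Vin (converting to same units).
G = 4.2 V / 16.02 mV
G = 4200.0 mV / 16.02 mV
G = 262.17

262.17


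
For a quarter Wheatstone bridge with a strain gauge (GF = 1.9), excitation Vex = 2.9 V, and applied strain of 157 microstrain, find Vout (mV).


Quarter bridge output: Vout = (GF * epsilon * Vex) / 4.
Vout = (1.9 * 157e-6 * 2.9) / 4
Vout = 0.00086507 / 4 V
Vout = 0.00021627 V = 0.2163 mV

0.2163 mV


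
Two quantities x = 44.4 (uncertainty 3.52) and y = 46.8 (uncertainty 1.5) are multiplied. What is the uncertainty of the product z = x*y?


For a product z = x*y, the relative uncertainty is:
uz/z = sqrt((ux/x)^2 + (uy/y)^2)
Relative uncertainties: ux/x = 3.52/44.4 = 0.079279
uy/y = 1.5/46.8 = 0.032051
z = 44.4 * 46.8 = 2077.9
uz = 2077.9 * sqrt(0.079279^2 + 0.032051^2) = 177.689

177.689


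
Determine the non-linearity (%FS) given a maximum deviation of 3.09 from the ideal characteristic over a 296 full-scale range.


Linearity error = (max deviation / full scale) * 100%.
Linearity = (3.09 / 296) * 100
Linearity = 1.044 %FS

1.044 %FS


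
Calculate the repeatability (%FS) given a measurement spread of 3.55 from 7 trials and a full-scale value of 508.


Repeatability = (spread / full scale) * 100%.
R = (3.55 / 508) * 100
R = 0.699 %FS

0.699 %FS


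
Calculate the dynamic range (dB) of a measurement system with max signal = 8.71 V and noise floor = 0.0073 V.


Dynamic range = 20 * log10(Vmax / Vnoise).
DR = 20 * log10(8.71 / 0.0073)
DR = 20 * log10(1193.15)
DR = 61.53 dB

61.53 dB


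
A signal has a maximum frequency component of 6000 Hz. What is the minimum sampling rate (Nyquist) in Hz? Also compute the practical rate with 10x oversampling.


By Nyquist theorem, fs_min = 2 * fmax.
fs_min = 2 * 6000 = 12000 Hz
Practical rate = 10 * fs_min = 10 * 12000 = 120000 Hz

fs_min = 12000 Hz, fs_practical = 120000 Hz


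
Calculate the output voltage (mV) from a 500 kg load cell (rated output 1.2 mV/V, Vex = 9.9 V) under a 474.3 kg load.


Vout = rated_output * Vex * (load / capacity).
Vout = 1.2 * 9.9 * (474.3 / 500)
Vout = 1.2 * 9.9 * 0.9486
Vout = 11.269 mV

11.269 mV


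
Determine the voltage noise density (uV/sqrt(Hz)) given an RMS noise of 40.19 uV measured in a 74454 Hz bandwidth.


Noise spectral density = Vrms / sqrt(BW).
NSD = 40.19 / sqrt(74454)
NSD = 40.19 / 272.8626
NSD = 0.1473 uV/sqrt(Hz)

0.1473 uV/sqrt(Hz)


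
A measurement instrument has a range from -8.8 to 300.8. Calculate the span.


Span = upper range - lower range.
Span = 300.8 - (-8.8)
Span = 309.6

309.6


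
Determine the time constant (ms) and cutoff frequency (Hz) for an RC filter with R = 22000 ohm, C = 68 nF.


Time constant: tau = R * C.
tau = 22000 * 6.80e-08 = 0.001496 s
tau = 1.496 ms
Cutoff frequency: fc = 1 / (2*pi*R*C).
fc = 1 / (2*pi*0.001496) = 106.39 Hz

tau = 1.496 ms, fc = 106.39 Hz


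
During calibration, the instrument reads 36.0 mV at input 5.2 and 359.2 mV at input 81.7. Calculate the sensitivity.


Sensitivity = (y2 - y1) / (x2 - x1).
S = (359.2 - 36.0) / (81.7 - 5.2)
S = 323.2 / 76.5
S = 4.2248 mV/unit

4.2248 mV/unit


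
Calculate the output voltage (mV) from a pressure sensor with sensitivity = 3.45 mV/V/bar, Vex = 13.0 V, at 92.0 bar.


Output = sensitivity * Vex * P.
Vout = 3.45 * 13.0 * 92.0
Vout = 44.85 * 92.0
Vout = 4126.2 mV

4126.2 mV


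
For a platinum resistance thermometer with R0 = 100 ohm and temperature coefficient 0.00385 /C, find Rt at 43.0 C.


The RTD equation: Rt = R0 * (1 + alpha * T).
Rt = 100 * (1 + 0.00385 * 43.0)
Rt = 100 * (1 + 0.16555)
Rt = 100 * 1.16555
Rt = 116.555 ohm

116.555 ohm


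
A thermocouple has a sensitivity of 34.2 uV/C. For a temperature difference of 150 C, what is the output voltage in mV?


The thermocouple output V = sensitivity * dT.
V = 34.2 uV/C * 150 C
V = 5130.0 uV
V = 5.13 mV

5.13 mV


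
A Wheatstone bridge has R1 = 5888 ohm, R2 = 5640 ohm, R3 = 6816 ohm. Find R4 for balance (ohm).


At balance: R1*R4 = R2*R3, so R4 = R2*R3/R1.
R4 = 5640 * 6816 / 5888
R4 = 38442240 / 5888
R4 = 6528.91 ohm

6528.91 ohm


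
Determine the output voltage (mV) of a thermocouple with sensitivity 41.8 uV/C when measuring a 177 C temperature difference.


The thermocouple output V = sensitivity * dT.
V = 41.8 uV/C * 177 C
V = 7398.6 uV
V = 7.399 mV

7.399 mV


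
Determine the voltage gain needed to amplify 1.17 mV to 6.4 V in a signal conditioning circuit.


Gain = Vout / Vin (converting to same units).
G = 6.4 V / 1.17 mV
G = 6400.0 mV / 1.17 mV
G = 5470.09

5470.09


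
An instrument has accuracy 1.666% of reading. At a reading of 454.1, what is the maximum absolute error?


Absolute error = (accuracy% / 100) * reading.
Error = (1.666 / 100) * 454.1
Error = 0.01666 * 454.1
Error = 7.5653

7.5653


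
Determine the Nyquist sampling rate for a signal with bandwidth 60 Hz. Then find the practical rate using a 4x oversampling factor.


By Nyquist theorem, fs_min = 2 * fmax.
fs_min = 2 * 60 = 120 Hz
Practical rate = 4 * fs_min = 4 * 120 = 480 Hz

fs_min = 120 Hz, fs_practical = 480 Hz


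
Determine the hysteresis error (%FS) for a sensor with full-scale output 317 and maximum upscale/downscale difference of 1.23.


Hysteresis = (max difference / full scale) * 100%.
H = (1.23 / 317) * 100
H = 0.388 %FS

0.388 %FS


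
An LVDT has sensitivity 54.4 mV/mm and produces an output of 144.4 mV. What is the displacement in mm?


Displacement = Vout / sensitivity.
d = 144.4 / 54.4
d = 2.654 mm

2.654 mm


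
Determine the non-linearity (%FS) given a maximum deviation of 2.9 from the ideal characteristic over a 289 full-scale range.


Linearity error = (max deviation / full scale) * 100%.
Linearity = (2.9 / 289) * 100
Linearity = 1.003 %FS

1.003 %FS


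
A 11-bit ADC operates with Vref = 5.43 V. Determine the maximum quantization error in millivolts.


The maximum quantization error is +/- LSB/2.
LSB = Vref / 2^n = 5.43 / 2048 = 0.00265137 V
Max error = LSB / 2 = 0.00265137 / 2 = 0.00132568 V
Max error = 1.3257 mV

1.3257 mV


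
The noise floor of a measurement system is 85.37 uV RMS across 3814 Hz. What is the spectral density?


Noise spectral density = Vrms / sqrt(BW).
NSD = 85.37 / sqrt(3814)
NSD = 85.37 / 61.7576
NSD = 1.3823 uV/sqrt(Hz)

1.3823 uV/sqrt(Hz)


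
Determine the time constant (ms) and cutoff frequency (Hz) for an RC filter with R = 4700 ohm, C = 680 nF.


Time constant: tau = R * C.
tau = 4700 * 6.80e-07 = 0.003196 s
tau = 3.196 ms
Cutoff frequency: fc = 1 / (2*pi*R*C).
fc = 1 / (2*pi*0.003196) = 49.8 Hz

tau = 3.196 ms, fc = 49.8 Hz


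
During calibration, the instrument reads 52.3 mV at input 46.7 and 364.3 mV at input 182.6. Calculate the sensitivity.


Sensitivity = (y2 - y1) / (x2 - x1).
S = (364.3 - 52.3) / (182.6 - 46.7)
S = 312.0 / 135.9
S = 2.2958 mV/unit

2.2958 mV/unit


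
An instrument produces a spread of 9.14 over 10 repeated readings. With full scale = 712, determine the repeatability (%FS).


Repeatability = (spread / full scale) * 100%.
R = (9.14 / 712) * 100
R = 1.284 %FS

1.284 %FS


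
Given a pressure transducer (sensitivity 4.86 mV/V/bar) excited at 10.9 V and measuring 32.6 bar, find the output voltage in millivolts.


Output = sensitivity * Vex * P.
Vout = 4.86 * 10.9 * 32.6
Vout = 52.974 * 32.6
Vout = 1726.95 mV

1726.95 mV


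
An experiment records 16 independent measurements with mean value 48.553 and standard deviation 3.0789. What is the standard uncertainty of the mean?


The standard uncertainty for Type A evaluation is u = s / sqrt(n).
u = 3.0789 / sqrt(16)
u = 3.0789 / 4.0
u = 0.7697

0.7697


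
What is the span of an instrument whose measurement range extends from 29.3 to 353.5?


Span = upper range - lower range.
Span = 353.5 - (29.3)
Span = 324.2

324.2


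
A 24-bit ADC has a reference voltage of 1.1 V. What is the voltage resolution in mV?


The resolution (LSB) of an ADC is Vref / 2^n.
LSB = 1.1 / 2^24
LSB = 1.1 / 16777216
LSB = 7e-08 V = 6.557e-05 mV

6.557e-05 mV


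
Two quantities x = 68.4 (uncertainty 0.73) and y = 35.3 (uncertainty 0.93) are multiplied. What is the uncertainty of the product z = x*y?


For a product z = x*y, the relative uncertainty is:
uz/z = sqrt((ux/x)^2 + (uy/y)^2)
Relative uncertainties: ux/x = 0.73/68.4 = 0.010673
uy/y = 0.93/35.3 = 0.026346
z = 68.4 * 35.3 = 2414.5
uz = 2414.5 * sqrt(0.010673^2 + 0.026346^2) = 68.633

68.633


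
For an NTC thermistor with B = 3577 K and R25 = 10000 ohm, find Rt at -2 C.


NTC thermistor equation: Rt = R25 * exp(B * (1/T - 1/T25)).
T in Kelvin: 271.15 K, T25 = 298.15 K
1/T - 1/T25 = 1/271.15 - 1/298.15 = 0.00033398
B * (1/T - 1/T25) = 3577 * 0.00033398 = 1.1946
Rt = 10000 * exp(1.1946) = 33023.8 ohm

33023.8 ohm


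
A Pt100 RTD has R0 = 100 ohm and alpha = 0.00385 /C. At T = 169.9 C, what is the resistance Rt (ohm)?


The RTD equation: Rt = R0 * (1 + alpha * T).
Rt = 100 * (1 + 0.00385 * 169.9)
Rt = 100 * (1 + 0.654115)
Rt = 100 * 1.654115
Rt = 165.411 ohm

165.411 ohm


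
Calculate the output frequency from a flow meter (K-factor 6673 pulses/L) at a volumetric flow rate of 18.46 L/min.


Frequency = K * Q / 60 (converting L/min to L/s).
f = 6673 * 18.46 / 60
f = 123183.58 / 60
f = 2053.06 Hz

2053.06 Hz


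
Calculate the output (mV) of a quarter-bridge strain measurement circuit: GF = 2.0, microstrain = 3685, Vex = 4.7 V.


Quarter bridge output: Vout = (GF * epsilon * Vex) / 4.
Vout = (2.0 * 3685e-6 * 4.7) / 4
Vout = 0.034639 / 4 V
Vout = 0.00865975 V = 8.6598 mV

8.6598 mV


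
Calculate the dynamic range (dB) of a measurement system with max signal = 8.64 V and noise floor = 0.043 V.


Dynamic range = 20 * log10(Vmax / Vnoise).
DR = 20 * log10(8.64 / 0.043)
DR = 20 * log10(200.93)
DR = 46.06 dB

46.06 dB


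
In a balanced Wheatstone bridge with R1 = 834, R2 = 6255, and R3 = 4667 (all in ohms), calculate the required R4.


At balance: R1*R4 = R2*R3, so R4 = R2*R3/R1.
R4 = 6255 * 4667 / 834
R4 = 29192085 / 834
R4 = 35002.5 ohm

35002.5 ohm


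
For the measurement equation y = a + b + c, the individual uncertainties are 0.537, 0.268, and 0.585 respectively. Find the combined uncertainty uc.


For a sum of independent quantities, uc = sqrt(u1^2 + u2^2 + u3^2).
uc = sqrt(0.537^2 + 0.268^2 + 0.585^2)
uc = sqrt(0.288369 + 0.071824 + 0.342225)
uc = 0.8381

0.8381


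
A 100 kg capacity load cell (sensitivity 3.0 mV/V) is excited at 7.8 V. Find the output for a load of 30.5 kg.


Vout = rated_output * Vex * (load / capacity).
Vout = 3.0 * 7.8 * (30.5 / 100)
Vout = 3.0 * 7.8 * 0.305
Vout = 7.137 mV

7.137 mV


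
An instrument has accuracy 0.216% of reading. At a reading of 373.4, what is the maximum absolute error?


Absolute error = (accuracy% / 100) * reading.
Error = (0.216 / 100) * 373.4
Error = 0.00216 * 373.4
Error = 0.8065

0.8065


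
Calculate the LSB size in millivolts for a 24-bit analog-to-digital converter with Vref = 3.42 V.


The resolution (LSB) of an ADC is Vref / 2^n.
LSB = 3.42 / 2^24
LSB = 3.42 / 16777216
LSB = 2e-07 V = 0.00020385 mV

0.00020385 mV


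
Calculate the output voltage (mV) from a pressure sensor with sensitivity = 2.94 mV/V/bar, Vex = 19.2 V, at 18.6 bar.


Output = sensitivity * Vex * P.
Vout = 2.94 * 19.2 * 18.6
Vout = 56.448 * 18.6
Vout = 1049.93 mV

1049.93 mV


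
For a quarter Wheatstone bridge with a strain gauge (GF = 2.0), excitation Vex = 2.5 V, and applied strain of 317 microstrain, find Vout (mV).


Quarter bridge output: Vout = (GF * epsilon * Vex) / 4.
Vout = (2.0 * 317e-6 * 2.5) / 4
Vout = 0.001585 / 4 V
Vout = 0.00039625 V = 0.3962 mV

0.3962 mV


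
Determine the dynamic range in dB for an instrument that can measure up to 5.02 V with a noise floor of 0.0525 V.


Dynamic range = 20 * log10(Vmax / Vnoise).
DR = 20 * log10(5.02 / 0.0525)
DR = 20 * log10(95.62)
DR = 39.61 dB

39.61 dB


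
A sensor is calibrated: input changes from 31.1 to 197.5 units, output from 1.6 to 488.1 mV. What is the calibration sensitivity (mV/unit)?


Sensitivity = (y2 - y1) / (x2 - x1).
S = (488.1 - 1.6) / (197.5 - 31.1)
S = 486.5 / 166.4
S = 2.9237 mV/unit

2.9237 mV/unit


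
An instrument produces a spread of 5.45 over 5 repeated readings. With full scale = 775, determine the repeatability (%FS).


Repeatability = (spread / full scale) * 100%.
R = (5.45 / 775) * 100
R = 0.703 %FS

0.703 %FS


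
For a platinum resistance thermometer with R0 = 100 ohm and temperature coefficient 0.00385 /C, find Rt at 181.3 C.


The RTD equation: Rt = R0 * (1 + alpha * T).
Rt = 100 * (1 + 0.00385 * 181.3)
Rt = 100 * (1 + 0.698005)
Rt = 100 * 1.698005
Rt = 169.801 ohm

169.801 ohm


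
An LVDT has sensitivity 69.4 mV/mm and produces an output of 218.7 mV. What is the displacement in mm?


Displacement = Vout / sensitivity.
d = 218.7 / 69.4
d = 3.151 mm

3.151 mm


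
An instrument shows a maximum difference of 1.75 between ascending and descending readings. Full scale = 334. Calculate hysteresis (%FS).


Hysteresis = (max difference / full scale) * 100%.
H = (1.75 / 334) * 100
H = 0.524 %FS

0.524 %FS


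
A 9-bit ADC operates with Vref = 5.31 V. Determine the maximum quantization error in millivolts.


The maximum quantization error is +/- LSB/2.
LSB = Vref / 2^n = 5.31 / 512 = 0.01037109 V
Max error = LSB / 2 = 0.01037109 / 2 = 0.00518555 V
Max error = 5.1855 mV

5.1855 mV


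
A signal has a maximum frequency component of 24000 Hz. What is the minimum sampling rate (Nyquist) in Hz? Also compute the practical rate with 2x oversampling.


By Nyquist theorem, fs_min = 2 * fmax.
fs_min = 2 * 24000 = 48000 Hz
Practical rate = 2 * fs_min = 2 * 48000 = 96000 Hz

fs_min = 48000 Hz, fs_practical = 96000 Hz


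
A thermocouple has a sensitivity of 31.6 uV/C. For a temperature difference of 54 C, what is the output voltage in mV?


The thermocouple output V = sensitivity * dT.
V = 31.6 uV/C * 54 C
V = 1706.4 uV
V = 1.706 mV

1.706 mV


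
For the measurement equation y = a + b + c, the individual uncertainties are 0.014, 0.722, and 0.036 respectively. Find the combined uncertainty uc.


For a sum of independent quantities, uc = sqrt(u1^2 + u2^2 + u3^2).
uc = sqrt(0.014^2 + 0.722^2 + 0.036^2)
uc = sqrt(0.000196 + 0.521284 + 0.001296)
uc = 0.723

0.723


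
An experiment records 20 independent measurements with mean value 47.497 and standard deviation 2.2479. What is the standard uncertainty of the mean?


The standard uncertainty for Type A evaluation is u = s / sqrt(n).
u = 2.2479 / sqrt(20)
u = 2.2479 / 4.4721
u = 0.5026

0.5026


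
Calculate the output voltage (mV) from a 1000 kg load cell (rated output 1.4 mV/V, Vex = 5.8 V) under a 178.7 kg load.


Vout = rated_output * Vex * (load / capacity).
Vout = 1.4 * 5.8 * (178.7 / 1000)
Vout = 1.4 * 5.8 * 0.1787
Vout = 1.451 mV

1.451 mV


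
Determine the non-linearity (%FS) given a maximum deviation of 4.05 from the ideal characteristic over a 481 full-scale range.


Linearity error = (max deviation / full scale) * 100%.
Linearity = (4.05 / 481) * 100
Linearity = 0.842 %FS

0.842 %FS


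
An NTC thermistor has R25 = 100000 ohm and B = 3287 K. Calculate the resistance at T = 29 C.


NTC thermistor equation: Rt = R25 * exp(B * (1/T - 1/T25)).
T in Kelvin: 302.15 K, T25 = 298.15 K
1/T - 1/T25 = 1/302.15 - 1/298.15 = -4.44e-05
B * (1/T - 1/T25) = 3287 * -4.44e-05 = -0.1459
Rt = 100000 * exp(-0.1459) = 86420.1 ohm

86420.1 ohm


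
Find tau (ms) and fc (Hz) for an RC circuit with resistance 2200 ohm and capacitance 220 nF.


Time constant: tau = R * C.
tau = 2200 * 2.20e-07 = 0.000484 s
tau = 0.484 ms
Cutoff frequency: fc = 1 / (2*pi*R*C).
fc = 1 / (2*pi*0.000484) = 328.83 Hz

tau = 0.484 ms, fc = 328.83 Hz


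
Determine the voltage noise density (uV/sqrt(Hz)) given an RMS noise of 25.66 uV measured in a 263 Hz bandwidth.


Noise spectral density = Vrms / sqrt(BW).
NSD = 25.66 / sqrt(263)
NSD = 25.66 / 16.2173
NSD = 1.5823 uV/sqrt(Hz)

1.5823 uV/sqrt(Hz)


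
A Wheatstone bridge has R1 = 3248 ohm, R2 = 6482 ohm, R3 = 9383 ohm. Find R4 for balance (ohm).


At balance: R1*R4 = R2*R3, so R4 = R2*R3/R1.
R4 = 6482 * 9383 / 3248
R4 = 60820606 / 3248
R4 = 18725.56 ohm

18725.56 ohm


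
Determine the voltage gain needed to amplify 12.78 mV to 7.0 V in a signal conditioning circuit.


Gain = Vout / Vin (converting to same units).
G = 7.0 V / 12.78 mV
G = 7000.0 mV / 12.78 mV
G = 547.73

547.73


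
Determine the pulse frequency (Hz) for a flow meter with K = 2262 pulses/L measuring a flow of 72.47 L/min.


Frequency = K * Q / 60 (converting L/min to L/s).
f = 2262 * 72.47 / 60
f = 163927.14 / 60
f = 2732.12 Hz

2732.12 Hz


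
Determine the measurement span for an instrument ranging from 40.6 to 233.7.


Span = upper range - lower range.
Span = 233.7 - (40.6)
Span = 193.1

193.1


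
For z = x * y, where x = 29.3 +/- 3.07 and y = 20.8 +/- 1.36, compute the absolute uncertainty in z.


For a product z = x*y, the relative uncertainty is:
uz/z = sqrt((ux/x)^2 + (uy/y)^2)
Relative uncertainties: ux/x = 3.07/29.3 = 0.104778
uy/y = 1.36/20.8 = 0.065385
z = 29.3 * 20.8 = 609.4
uz = 609.4 * sqrt(0.104778^2 + 0.065385^2) = 75.269

75.269


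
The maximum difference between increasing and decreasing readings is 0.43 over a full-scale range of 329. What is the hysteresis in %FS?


Hysteresis = (max difference / full scale) * 100%.
H = (0.43 / 329) * 100
H = 0.131 %FS

0.131 %FS


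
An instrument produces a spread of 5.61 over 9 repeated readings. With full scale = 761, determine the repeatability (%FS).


Repeatability = (spread / full scale) * 100%.
R = (5.61 / 761) * 100
R = 0.737 %FS

0.737 %FS


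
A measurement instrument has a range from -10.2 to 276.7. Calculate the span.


Span = upper range - lower range.
Span = 276.7 - (-10.2)
Span = 286.9

286.9


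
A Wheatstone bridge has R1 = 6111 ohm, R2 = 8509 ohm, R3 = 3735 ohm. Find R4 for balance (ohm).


At balance: R1*R4 = R2*R3, so R4 = R2*R3/R1.
R4 = 8509 * 3735 / 6111
R4 = 31781115 / 6111
R4 = 5200.64 ohm

5200.64 ohm


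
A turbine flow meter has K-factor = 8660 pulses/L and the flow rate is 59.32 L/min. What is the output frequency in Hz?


Frequency = K * Q / 60 (converting L/min to L/s).
f = 8660 * 59.32 / 60
f = 513711.2 / 60
f = 8561.85 Hz

8561.85 Hz


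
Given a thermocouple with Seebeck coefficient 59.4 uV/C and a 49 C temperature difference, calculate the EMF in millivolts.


The thermocouple output V = sensitivity * dT.
V = 59.4 uV/C * 49 C
V = 2910.6 uV
V = 2.911 mV

2.911 mV


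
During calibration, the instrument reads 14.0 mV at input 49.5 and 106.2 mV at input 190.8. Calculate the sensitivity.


Sensitivity = (y2 - y1) / (x2 - x1).
S = (106.2 - 14.0) / (190.8 - 49.5)
S = 92.2 / 141.3
S = 0.6525 mV/unit

0.6525 mV/unit
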